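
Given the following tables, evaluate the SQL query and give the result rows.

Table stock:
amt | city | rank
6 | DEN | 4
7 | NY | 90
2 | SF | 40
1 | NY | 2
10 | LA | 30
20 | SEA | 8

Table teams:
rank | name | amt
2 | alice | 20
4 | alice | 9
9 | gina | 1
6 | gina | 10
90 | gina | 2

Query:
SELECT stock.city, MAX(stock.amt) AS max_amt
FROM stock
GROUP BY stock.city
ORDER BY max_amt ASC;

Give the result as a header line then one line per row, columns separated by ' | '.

After GROUP BY (5 rows):
stock.city | max_amt
DEN | 6
NY | 7
SF | 2
LA | 10
SEA | 20
After ORDER BY (5 rows):
stock.city | max_amt
SF | 2
DEN | 6
NY | 7
LA | 10
SEA | 20

== RESULT ==
stock.city | max_amt
SF | 2
DEN | 6
NY | 7
LA | 10
SEA | 20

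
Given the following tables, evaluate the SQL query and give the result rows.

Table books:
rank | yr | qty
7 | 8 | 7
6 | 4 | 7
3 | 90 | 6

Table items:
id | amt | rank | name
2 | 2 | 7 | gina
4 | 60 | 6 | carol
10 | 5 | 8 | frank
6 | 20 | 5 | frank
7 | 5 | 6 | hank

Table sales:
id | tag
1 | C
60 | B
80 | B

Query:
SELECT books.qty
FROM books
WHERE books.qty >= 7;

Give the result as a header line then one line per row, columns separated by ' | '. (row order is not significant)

== RESULT ==
books.qty
7
7

Derivation:
After WHERE (2 rows):
books.rank | books.yr | books.qty
7 | 8 | 7
6 | 4 | 7
After SELECT (2 rows):
books.qty
7
7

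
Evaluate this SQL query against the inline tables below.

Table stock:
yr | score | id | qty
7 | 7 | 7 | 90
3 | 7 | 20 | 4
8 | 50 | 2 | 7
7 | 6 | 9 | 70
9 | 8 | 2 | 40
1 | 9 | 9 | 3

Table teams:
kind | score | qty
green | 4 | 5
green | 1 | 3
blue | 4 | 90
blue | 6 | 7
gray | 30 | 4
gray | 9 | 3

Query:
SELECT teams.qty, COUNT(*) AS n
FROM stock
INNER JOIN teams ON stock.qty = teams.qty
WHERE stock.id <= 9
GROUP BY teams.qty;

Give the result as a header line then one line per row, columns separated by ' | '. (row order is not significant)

After JOIN teams (5 rows):
stock.yr | stock.score | stock.id | stock.qty | teams.kind | teams.score | teams.qty
7 | 7 | 7 | 90 | blue | 4 | 90
3 | 7 | 20 | 4 | gray | 30 | 4
8 | 50 | 2 | 7 | blue | 6 | 7
1 | 9 | 9 | 3 | green | 1 | 3
1 | 9 | 9 | 3 | gray | 9 | 3
After WHERE (4 rows):
stock.yr | stock.score | stock.id | stock.qty | teams.kind | teams.score | teams.qty
7 | 7 | 7 | 90 | blue | 4 | 90
8 | 50 | 2 | 7 | blue | 6 | 7
1 | 9 | 9 | 3 | green | 1 | 3
1 | 9 | 9 | 3 | gray | 9 | 3
After GROUP BY (3 rows):
teams.qty | n
90 | 1
7 | 1
3 | 2

== RESULT ==
teams.qty | n
90 | 1
7 | 1
3 | 2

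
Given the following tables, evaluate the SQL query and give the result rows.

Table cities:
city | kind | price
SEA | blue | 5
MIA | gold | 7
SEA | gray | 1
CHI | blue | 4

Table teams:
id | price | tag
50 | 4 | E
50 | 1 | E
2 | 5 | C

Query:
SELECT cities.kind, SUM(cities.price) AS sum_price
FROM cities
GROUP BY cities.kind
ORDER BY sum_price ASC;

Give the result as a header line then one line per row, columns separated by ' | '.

After GROUP BY (3 rows):
cities.kind | sum_price
blue | 9
gold | 7
gray | 1
After ORDER BY (3 rows):
cities.kind | sum_price
gray | 1
gold | 7
blue | 9

== RESULT ==
cities.kind | sum_price
gray | 1
gold | 7
blue | 9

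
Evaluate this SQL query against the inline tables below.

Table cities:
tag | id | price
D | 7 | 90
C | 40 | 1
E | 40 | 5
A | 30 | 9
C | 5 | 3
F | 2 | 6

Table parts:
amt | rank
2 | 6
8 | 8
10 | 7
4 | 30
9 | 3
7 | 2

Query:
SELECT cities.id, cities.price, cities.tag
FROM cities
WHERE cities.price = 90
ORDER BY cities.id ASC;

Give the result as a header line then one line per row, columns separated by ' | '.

== RESULT ==
cities.id | cities.price | cities.tag
7 | 90 | D

Derivation:
After WHERE (1 rows):
cities.tag | cities.id | cities.price
D | 7 | 90
After SELECT (1 rows):
cities.id | cities.price | cities.tag
7 | 90 | D
After ORDER BY (1 rows):
cities.id | cities.price | cities.tag
7 | 90 | D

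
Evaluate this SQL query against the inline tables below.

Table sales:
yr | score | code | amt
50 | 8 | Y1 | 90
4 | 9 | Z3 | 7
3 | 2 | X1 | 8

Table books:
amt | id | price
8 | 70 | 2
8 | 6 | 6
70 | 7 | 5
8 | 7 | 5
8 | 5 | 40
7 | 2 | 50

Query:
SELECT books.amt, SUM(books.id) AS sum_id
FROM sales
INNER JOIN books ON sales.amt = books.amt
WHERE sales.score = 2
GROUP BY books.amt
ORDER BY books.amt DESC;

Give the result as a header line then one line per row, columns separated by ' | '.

== RESULT ==
books.amt | sum_id
8 | 88

Derivation:
After JOIN books (5 rows):
sales.yr | sales.score | sales.code | sales.amt | books.amt | books.id | books.price
4 | 9 | Z3 | 7 | 7 | 2 | 50
3 | 2 | X1 | 8 | 8 | 70 | 2
3 | 2 | X1 | 8 | 8 | 6 | 6
3 | 2 | X1 | 8 | 8 | 7 | 5
3 | 2 | X1 | 8 | 8 | 5 | 40
After WHERE (4 rows):
sales.yr | sales.score | sales.code | sales.amt | books.amt | books.id | books.price
3 | 2 | X1 | 8 | 8 | 70 | 2
3 | 2 | X1 | 8 | 8 | 6 | 6
3 | 2 | X1 | 8 | 8 | 7 | 5
3 | 2 | X1 | 8 | 8 | 5 | 40
After GROUP BY (1 rows):
books.amt | sum_id
8 | 88
After ORDER BY (1 rows):
books.amt | sum_id
8 | 88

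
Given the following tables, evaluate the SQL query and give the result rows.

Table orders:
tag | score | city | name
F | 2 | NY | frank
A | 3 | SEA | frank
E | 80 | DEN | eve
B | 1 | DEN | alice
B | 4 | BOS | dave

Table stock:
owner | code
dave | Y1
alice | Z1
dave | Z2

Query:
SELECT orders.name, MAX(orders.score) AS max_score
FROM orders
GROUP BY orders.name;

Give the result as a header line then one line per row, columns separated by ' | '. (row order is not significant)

After GROUP BY (4 rows):
orders.name | max_score
frank | 3
eve | 80
alice | 1
dave | 4

== RESULT ==
orders.name | max_score
frank | 3
eve | 80
alice | 1
dave | 4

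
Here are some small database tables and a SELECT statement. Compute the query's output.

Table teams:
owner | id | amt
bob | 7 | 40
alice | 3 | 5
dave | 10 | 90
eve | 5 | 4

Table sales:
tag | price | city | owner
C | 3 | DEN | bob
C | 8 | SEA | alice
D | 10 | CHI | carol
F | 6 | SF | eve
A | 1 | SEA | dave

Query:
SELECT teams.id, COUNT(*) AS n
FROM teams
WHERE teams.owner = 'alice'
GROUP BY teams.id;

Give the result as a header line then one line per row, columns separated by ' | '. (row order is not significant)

== RESULT ==
teams.id | n
3 | 1

Derivation:
After WHERE (1 rows):
teams.owner | teams.id | teams.amt
alice | 3 | 5
After GROUP BY (1 rows):
teams.id | n
3 | 1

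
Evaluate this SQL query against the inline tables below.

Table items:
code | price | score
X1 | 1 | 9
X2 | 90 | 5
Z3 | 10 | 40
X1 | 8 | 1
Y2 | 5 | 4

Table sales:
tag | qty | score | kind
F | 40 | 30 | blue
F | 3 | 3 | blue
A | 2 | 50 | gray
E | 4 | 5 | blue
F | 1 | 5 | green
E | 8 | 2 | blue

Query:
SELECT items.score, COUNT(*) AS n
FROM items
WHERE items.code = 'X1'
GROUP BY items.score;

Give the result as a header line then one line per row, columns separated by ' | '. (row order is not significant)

== RESULT ==
items.score | n
9 | 1
1 | 1

Derivation:
After WHERE (2 rows):
items.code | items.price | items.score
X1 | 1 | 9
X1 | 8 | 1
After GROUP BY (2 rows):
items.score | n
9 | 1
1 | 1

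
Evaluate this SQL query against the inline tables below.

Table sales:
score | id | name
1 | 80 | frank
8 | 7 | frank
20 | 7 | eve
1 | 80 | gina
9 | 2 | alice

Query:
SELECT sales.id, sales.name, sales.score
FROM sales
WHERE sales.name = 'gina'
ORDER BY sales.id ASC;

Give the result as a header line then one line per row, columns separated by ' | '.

After WHERE (1 rows):
sales.score | sales.id | sales.name
1 | 80 | gina
After SELECT (1 rows):
sales.id | sales.name | sales.score
80 | gina | 1
After ORDER BY (1 rows):
sales.id | sales.name | sales.score
80 | gina | 1

== RESULT ==
sales.id | sales.name | sales.score
80 | gina | 1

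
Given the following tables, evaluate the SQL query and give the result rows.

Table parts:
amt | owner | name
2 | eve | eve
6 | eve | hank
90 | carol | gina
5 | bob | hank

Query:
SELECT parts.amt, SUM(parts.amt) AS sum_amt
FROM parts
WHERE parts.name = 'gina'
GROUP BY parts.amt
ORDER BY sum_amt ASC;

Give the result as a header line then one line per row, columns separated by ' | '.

== RESULT ==
parts.amt | sum_amt
90 | 90

Derivation:
After WHERE (1 rows):
parts.amt | parts.owner | parts.name
90 | carol | gina
After GROUP BY (1 rows):
parts.amt | sum_amt
90 | 90
After ORDER BY (1 rows):
parts.amt | sum_amt
90 | 90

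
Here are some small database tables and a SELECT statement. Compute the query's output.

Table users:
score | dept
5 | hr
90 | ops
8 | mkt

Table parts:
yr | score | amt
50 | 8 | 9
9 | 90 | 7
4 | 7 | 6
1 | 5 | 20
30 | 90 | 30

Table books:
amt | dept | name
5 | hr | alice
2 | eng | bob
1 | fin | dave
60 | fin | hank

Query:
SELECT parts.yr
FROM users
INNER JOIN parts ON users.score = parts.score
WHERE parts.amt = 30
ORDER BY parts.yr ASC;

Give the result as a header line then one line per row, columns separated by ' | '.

After JOIN parts (4 rows):
users.score | users.dept | parts.yr | parts.score | parts.amt
5 | hr | 1 | 5 | 20
90 | ops | 9 | 90 | 7
90 | ops | 30 | 90 | 30
8 | mkt | 50 | 8 | 9
After WHERE (1 rows):
users.score | users.dept | parts.yr | parts.score | parts.amt
90 | ops | 30 | 90 | 30
After SELECT (1 rows):
parts.yr
30
After ORDER BY (1 rows):
parts.yr
30

== RESULT ==
parts.yr
30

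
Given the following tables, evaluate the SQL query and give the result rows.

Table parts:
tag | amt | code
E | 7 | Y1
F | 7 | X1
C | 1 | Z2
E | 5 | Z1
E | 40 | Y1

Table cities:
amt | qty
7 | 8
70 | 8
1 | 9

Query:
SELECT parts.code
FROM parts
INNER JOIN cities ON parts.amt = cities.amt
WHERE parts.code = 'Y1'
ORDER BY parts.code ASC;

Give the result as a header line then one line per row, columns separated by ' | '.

After JOIN cities (3 rows):
parts.tag | parts.amt | parts.code | cities.amt | cities.qty
E | 7 | Y1 | 7 | 8
F | 7 | X1 | 7 | 8
C | 1 | Z2 | 1 | 9
After WHERE (1 rows):
parts.tag | parts.amt | parts.code | cities.amt | cities.qty
E | 7 | Y1 | 7 | 8
After SELECT (1 rows):
parts.code
Y1
After ORDER BY (1 rows):
parts.code
Y1

== RESULT ==
parts.code
Y1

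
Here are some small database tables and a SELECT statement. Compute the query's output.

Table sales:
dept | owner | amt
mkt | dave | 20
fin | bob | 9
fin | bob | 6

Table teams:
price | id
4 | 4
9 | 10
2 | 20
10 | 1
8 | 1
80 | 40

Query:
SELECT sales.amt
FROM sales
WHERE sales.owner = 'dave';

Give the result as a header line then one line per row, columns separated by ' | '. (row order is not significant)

After WHERE (1 rows):
sales.dept | sales.owner | sales.amt
mkt | dave | 20
After SELECT (1 rows):
sales.amt
20

== RESULT ==
sales.amt
20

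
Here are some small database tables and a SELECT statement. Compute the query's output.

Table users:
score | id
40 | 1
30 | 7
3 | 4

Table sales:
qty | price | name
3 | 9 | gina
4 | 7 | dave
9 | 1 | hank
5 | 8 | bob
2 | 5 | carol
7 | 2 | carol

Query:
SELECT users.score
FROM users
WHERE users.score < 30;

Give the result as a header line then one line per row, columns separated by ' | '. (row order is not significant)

After WHERE (1 rows):
users.score | users.id
3 | 4
After SELECT (1 rows):
users.score
3

== RESULT ==
users.score
3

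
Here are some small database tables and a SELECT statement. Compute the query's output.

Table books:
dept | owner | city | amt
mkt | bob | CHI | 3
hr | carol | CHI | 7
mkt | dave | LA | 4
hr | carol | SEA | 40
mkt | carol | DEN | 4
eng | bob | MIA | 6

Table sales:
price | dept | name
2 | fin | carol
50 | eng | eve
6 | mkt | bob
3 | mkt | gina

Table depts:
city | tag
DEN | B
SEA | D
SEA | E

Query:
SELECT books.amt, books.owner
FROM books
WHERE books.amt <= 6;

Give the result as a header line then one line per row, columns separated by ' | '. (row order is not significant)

== RESULT ==
books.amt | books.owner
3 | bob
4 | dave
4 | carol
6 | bob

Derivation:
After WHERE (4 rows):
books.dept | books.owner | books.city | books.amt
mkt | bob | CHI | 3
mkt | dave | LA | 4
mkt | carol | DEN | 4
eng | bob | MIA | 6
After SELECT (4 rows):
books.amt | books.owner
3 | bob
4 | dave
4 | carol
6 | bob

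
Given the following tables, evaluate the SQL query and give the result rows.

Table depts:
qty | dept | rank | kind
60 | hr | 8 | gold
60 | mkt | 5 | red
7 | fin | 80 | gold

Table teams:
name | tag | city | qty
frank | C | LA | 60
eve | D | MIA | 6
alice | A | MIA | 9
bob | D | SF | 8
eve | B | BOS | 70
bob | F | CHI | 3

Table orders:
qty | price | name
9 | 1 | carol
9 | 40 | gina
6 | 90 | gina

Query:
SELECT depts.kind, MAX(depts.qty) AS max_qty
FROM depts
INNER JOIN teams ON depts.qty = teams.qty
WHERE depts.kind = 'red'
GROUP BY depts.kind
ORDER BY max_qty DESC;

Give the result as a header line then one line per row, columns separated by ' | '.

After JOIN teams (2 rows):
depts.qty | depts.dept | depts.rank | depts.kind | teams.name | teams.tag | teams.city | teams.qty
60 | hr | 8 | gold | frank | C | LA | 60
60 | mkt | 5 | red | frank | C | LA | 60
After WHERE (1 rows):
depts.qty | depts.dept | depts.rank | depts.kind | teams.name | teams.tag | teams.city | teams.qty
60 | mkt | 5 | red | frank | C | LA | 60
After GROUP BY (1 rows):
depts.kind | max_qty
red | 60
After ORDER BY (1 rows):
depts.kind | max_qty
red | 60

== RESULT ==
depts.kind | max_qty
red | 60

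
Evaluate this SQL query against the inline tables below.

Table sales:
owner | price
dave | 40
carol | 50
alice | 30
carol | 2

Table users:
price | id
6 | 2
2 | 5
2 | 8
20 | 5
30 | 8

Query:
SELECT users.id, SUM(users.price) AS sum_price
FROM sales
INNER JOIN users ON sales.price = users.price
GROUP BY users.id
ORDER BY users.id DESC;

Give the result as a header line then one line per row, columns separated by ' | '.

After JOIN users (3 rows):
sales.owner | sales.price | users.price | users.id
alice | 30 | 30 | 8
carol | 2 | 2 | 5
carol | 2 | 2 | 8
After GROUP BY (2 rows):
users.id | sum_price
8 | 32
5 | 2
After ORDER BY (2 rows):
users.id | sum_price
8 | 32
5 | 2

== RESULT ==
users.id | sum_price
8 | 32
5 | 2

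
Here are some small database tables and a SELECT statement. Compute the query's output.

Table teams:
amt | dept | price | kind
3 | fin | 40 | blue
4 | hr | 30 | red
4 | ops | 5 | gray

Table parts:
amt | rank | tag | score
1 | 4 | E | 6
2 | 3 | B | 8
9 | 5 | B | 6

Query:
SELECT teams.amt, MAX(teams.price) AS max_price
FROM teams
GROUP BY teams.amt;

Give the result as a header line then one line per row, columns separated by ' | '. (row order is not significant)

== RESULT ==
teams.amt | max_price
3 | 40
4 | 30

Derivation:
After GROUP BY (2 rows):
teams.amt | max_price
3 | 40
4 | 30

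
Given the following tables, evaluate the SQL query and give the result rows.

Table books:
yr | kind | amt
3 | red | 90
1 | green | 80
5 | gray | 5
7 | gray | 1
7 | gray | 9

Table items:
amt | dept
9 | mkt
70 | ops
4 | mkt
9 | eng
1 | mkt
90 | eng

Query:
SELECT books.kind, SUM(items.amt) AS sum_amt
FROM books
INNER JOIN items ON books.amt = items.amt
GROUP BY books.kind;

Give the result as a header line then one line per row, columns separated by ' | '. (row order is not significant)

After JOIN items (4 rows):
books.yr | books.kind | books.amt | items.amt | items.dept
3 | red | 90 | 90 | eng
7 | gray | 1 | 1 | mkt
7 | gray | 9 | 9 | mkt
7 | gray | 9 | 9 | eng
After GROUP BY (2 rows):
books.kind | sum_amt
red | 90
gray | 19

== RESULT ==
books.kind | sum_amt
red | 90
gray | 19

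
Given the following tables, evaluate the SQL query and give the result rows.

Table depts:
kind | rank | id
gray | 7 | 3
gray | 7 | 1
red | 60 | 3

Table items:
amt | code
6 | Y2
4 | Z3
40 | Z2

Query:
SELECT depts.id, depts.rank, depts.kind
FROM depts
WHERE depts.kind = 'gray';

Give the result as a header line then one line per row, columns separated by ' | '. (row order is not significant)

== RESULT ==
depts.id | depts.rank | depts.kind
3 | 7 | gray
1 | 7 | gray

Derivation:
After WHERE (2 rows):
depts.kind | depts.rank | depts.id
gray | 7 | 3
gray | 7 | 1
After SELECT (2 rows):
depts.id | depts.rank | depts.kind
3 | 7 | gray
1 | 7 | gray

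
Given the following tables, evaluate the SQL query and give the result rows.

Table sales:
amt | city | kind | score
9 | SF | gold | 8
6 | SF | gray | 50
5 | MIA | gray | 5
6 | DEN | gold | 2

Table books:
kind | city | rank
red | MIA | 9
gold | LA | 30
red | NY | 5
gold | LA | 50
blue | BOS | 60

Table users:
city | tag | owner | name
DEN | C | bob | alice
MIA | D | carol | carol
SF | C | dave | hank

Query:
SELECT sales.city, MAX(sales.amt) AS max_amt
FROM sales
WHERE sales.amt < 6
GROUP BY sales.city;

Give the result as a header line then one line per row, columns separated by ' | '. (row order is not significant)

== RESULT ==
sales.city | max_amt
MIA | 5

Derivation:
After WHERE (1 rows):
sales.amt | sales.city | sales.kind | sales.score
5 | MIA | gray | 5
After GROUP BY (1 rows):
sales.city | max_amt
MIA | 5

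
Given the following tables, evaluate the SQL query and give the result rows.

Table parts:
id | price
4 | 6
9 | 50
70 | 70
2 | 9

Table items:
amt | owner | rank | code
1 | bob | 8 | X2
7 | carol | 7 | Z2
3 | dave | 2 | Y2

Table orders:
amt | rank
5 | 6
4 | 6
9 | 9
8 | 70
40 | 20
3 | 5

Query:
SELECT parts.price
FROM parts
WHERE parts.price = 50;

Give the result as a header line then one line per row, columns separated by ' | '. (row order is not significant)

== RESULT ==
parts.price
50

Derivation:
After WHERE (1 rows):
parts.id | parts.price
9 | 50
After SELECT (1 rows):
parts.price
50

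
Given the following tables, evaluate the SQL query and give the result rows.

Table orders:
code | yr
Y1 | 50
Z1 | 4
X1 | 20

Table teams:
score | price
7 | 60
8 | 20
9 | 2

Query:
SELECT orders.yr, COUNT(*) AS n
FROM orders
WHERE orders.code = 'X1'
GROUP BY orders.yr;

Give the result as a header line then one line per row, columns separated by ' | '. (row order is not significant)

== RESULT ==
orders.yr | n
20 | 1

Derivation:
After WHERE (1 rows):
orders.code | orders.yr
X1 | 20
After GROUP BY (1 rows):
orders.yr | n
20 | 1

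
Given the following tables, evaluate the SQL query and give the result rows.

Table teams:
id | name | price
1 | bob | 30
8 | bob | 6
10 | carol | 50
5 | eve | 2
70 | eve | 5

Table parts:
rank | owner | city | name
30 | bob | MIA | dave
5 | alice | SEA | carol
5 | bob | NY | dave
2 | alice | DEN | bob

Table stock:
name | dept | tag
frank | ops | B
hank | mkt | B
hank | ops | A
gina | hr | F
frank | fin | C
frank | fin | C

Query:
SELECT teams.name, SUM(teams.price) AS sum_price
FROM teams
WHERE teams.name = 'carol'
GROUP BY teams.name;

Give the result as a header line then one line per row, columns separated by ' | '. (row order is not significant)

After WHERE (1 rows):
teams.id | teams.name | teams.price
10 | carol | 50
After GROUP BY (1 rows):
teams.name | sum_price
carol | 50

== RESULT ==
teams.name | sum_price
carol | 50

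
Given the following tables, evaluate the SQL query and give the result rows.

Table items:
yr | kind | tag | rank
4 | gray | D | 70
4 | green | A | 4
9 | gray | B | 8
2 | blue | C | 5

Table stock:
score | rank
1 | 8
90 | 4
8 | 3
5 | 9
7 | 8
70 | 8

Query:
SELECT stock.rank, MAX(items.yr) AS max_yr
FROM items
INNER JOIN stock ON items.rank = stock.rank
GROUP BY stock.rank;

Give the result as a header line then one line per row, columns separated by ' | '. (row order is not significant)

== RESULT ==
stock.rank | max_yr
4 | 4
8 | 9

Derivation:
After JOIN stock (4 rows):
items.yr | items.kind | items.tag | items.rank | stock.score | stock.rank
4 | green | A | 4 | 90 | 4
9 | gray | B | 8 | 1 | 8
9 | gray | B | 8 | 7 | 8
9 | gray | B | 8 | 70 | 8
After GROUP BY (2 rows):
stock.rank | max_yr
4 | 4
8 | 9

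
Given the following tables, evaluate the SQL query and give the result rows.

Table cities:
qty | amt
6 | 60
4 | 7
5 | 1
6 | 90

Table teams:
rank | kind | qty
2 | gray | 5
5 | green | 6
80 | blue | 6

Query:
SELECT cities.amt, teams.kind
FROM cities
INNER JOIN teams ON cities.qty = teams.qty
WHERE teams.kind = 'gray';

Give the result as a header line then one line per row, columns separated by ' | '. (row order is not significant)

== RESULT ==
cities.amt | teams.kind
1 | gray

Derivation:
After JOIN teams (5 rows):
cities.qty | cities.amt | teams.rank | teams.kind | teams.qty
6 | 60 | 5 | green | 6
6 | 60 | 80 | blue | 6
5 | 1 | 2 | gray | 5
6 | 90 | 5 | green | 6
6 | 90 | 80 | blue | 6
After WHERE (1 rows):
cities.qty | cities.amt | teams.rank | teams.kind | teams.qty
5 | 1 | 2 | gray | 5
After SELECT (1 rows):
cities.amt | teams.kind
1 | gray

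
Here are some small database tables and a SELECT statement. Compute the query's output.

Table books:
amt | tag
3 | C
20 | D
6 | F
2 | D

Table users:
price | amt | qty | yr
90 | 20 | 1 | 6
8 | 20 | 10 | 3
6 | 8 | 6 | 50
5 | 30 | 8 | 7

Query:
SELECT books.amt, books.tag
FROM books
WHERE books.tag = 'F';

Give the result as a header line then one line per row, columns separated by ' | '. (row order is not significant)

== RESULT ==
books.amt | books.tag
6 | F

Derivation:
After WHERE (1 rows):
books.amt | books.tag
6 | F
After SELECT (1 rows):
books.amt | books.tag
6 | F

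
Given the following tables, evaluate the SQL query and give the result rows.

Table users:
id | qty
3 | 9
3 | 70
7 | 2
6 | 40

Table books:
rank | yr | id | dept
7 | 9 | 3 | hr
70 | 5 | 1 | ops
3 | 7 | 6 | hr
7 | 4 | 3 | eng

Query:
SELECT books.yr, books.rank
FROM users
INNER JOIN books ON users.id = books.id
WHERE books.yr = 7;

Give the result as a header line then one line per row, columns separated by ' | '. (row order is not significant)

After JOIN books (5 rows):
users.id | users.qty | books.rank | books.yr | books.id | books.dept
3 | 9 | 7 | 9 | 3 | hr
3 | 9 | 7 | 4 | 3 | eng
3 | 70 | 7 | 9 | 3 | hr
3 | 70 | 7 | 4 | 3 | eng
6 | 40 | 3 | 7 | 6 | hr
After WHERE (1 rows):
users.id | users.qty | books.rank | books.yr | books.id | books.dept
6 | 40 | 3 | 7 | 6 | hr
After SELECT (1 rows):
books.yr | books.rank
7 | 3

== RESULT ==
books.yr | books.rank
7 | 3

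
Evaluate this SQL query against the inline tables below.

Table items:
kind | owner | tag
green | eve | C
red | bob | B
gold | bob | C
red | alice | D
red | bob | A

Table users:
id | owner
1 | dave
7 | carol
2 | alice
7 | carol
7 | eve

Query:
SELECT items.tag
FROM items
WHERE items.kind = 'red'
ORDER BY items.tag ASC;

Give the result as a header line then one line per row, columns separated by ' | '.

After WHERE (3 rows):
items.kind | items.owner | items.tag
red | bob | B
red | alice | D
red | bob | A
After SELECT (3 rows):
items.tag
B
D
A
After ORDER BY (3 rows):
items.tag
A
B
D

== RESULT ==
items.tag
A
B
D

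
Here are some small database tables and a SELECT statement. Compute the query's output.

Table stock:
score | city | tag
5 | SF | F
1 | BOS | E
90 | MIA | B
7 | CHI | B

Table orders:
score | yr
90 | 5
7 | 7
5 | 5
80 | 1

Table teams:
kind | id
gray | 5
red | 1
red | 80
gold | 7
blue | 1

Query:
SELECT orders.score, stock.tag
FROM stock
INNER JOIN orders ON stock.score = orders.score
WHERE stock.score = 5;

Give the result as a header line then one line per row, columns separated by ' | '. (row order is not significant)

After JOIN orders (3 rows):
stock.score | stock.city | stock.tag | orders.score | orders.yr
5 | SF | F | 5 | 5
90 | MIA | B | 90 | 5
7 | CHI | B | 7 | 7
After WHERE (1 rows):
stock.score | stock.city | stock.tag | orders.score | orders.yr
5 | SF | F | 5 | 5
After SELECT (1 rows):
orders.score | stock.tag
5 | F

== RESULT ==
orders.score | stock.tag
5 | F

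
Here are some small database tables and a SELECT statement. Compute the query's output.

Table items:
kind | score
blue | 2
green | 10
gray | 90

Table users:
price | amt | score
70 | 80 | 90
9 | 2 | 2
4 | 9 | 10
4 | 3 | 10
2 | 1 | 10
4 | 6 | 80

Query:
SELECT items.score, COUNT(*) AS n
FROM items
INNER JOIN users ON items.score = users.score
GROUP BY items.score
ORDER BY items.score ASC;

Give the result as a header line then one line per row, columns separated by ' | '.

== RESULT ==
items.score | n
2 | 1
10 | 3
90 | 1

Derivation:
After JOIN users (5 rows):
items.kind | items.score | users.price | users.amt | users.score
blue | 2 | 9 | 2 | 2
green | 10 | 4 | 9 | 10
green | 10 | 4 | 3 | 10
green | 10 | 2 | 1 | 10
gray | 90 | 70 | 80 | 90
After GROUP BY (3 rows):
items.score | n
2 | 1
10 | 3
90 | 1
After ORDER BY (3 rows):
items.score | n
2 | 1
10 | 3
90 | 1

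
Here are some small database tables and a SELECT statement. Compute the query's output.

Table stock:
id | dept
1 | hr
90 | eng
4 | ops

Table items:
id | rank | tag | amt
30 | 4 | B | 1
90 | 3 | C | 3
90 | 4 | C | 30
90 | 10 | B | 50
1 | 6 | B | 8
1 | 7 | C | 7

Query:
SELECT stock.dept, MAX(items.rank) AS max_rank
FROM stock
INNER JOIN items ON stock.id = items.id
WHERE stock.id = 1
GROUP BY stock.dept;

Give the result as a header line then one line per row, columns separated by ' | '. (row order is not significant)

== RESULT ==
stock.dept | max_rank
hr | 7

Derivation:
After JOIN items (5 rows):
stock.id | stock.dept | items.id | items.rank | items.tag | items.amt
1 | hr | 1 | 6 | B | 8
1 | hr | 1 | 7 | C | 7
90 | eng | 90 | 3 | C | 3
90 | eng | 90 | 4 | C | 30
90 | eng | 90 | 10 | B | 50
After WHERE (2 rows):
stock.id | stock.dept | items.id | items.rank | items.tag | items.amt
1 | hr | 1 | 6 | B | 8
1 | hr | 1 | 7 | C | 7
After GROUP BY (1 rows):
stock.dept | max_rank
hr | 7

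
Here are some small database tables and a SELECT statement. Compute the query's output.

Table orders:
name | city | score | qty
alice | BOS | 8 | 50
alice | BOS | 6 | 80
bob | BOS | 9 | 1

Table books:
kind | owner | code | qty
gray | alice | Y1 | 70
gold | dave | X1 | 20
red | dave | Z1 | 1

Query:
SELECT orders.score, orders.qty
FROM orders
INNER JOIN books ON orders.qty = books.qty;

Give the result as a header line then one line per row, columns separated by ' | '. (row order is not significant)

After JOIN books (1 rows):
orders.name | orders.city | orders.score | orders.qty | books.kind | books.owner | books.code | books.qty
bob | BOS | 9 | 1 | red | dave | Z1 | 1
After SELECT (1 rows):
orders.score | orders.qty
9 | 1

== RESULT ==
orders.score | orders.qty
9 | 1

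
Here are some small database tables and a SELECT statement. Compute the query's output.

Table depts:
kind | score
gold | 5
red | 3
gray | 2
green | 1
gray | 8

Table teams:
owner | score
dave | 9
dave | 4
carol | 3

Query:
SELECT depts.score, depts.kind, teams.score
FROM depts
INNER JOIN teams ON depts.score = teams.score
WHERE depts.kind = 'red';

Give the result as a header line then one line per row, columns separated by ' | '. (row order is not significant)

== RESULT ==
depts.score | depts.kind | teams.score
3 | red | 3

Derivation:
After JOIN teams (1 rows):
depts.kind | depts.score | teams.owner | teams.score
red | 3 | carol | 3
After WHERE (1 rows):
depts.kind | depts.score | teams.owner | teams.score
red | 3 | carol | 3
After SELECT (1 rows):
depts.score | depts.kind | teams.score
3 | red | 3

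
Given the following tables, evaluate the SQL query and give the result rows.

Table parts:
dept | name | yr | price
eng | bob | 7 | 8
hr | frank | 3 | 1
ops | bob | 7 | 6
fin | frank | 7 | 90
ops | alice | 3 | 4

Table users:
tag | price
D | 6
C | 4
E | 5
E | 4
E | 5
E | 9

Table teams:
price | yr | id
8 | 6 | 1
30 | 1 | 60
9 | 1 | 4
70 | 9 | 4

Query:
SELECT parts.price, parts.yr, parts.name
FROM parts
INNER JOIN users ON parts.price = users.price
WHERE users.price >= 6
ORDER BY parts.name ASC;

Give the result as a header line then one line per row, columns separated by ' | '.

After JOIN users (3 rows):
parts.dept | parts.name | parts.yr | parts.price | users.tag | users.price
ops | bob | 7 | 6 | D | 6
ops | alice | 3 | 4 | C | 4
ops | alice | 3 | 4 | E | 4
After WHERE (1 rows):
parts.dept | parts.name | parts.yr | parts.price | users.tag | users.price
ops | bob | 7 | 6 | D | 6
After SELECT (1 rows):
parts.price | parts.yr | parts.name
6 | 7 | bob
After ORDER BY (1 rows):
parts.price | parts.yr | parts.name
6 | 7 | bob

== RESULT ==
parts.price | parts.yr | parts.name
6 | 7 | bob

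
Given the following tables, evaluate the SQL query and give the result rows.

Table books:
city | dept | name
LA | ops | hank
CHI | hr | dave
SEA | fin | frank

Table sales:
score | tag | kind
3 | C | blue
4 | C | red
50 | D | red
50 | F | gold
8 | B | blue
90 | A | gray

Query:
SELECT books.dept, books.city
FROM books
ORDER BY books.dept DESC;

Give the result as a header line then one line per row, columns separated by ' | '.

== RESULT ==
books.dept | books.city
ops | LA
hr | CHI
fin | SEA

Derivation:
After SELECT (3 rows):
books.dept | books.city
ops | LA
hr | CHI
fin | SEA
After ORDER BY (3 rows):
books.dept | books.city
ops | LA
hr | CHI
fin | SEA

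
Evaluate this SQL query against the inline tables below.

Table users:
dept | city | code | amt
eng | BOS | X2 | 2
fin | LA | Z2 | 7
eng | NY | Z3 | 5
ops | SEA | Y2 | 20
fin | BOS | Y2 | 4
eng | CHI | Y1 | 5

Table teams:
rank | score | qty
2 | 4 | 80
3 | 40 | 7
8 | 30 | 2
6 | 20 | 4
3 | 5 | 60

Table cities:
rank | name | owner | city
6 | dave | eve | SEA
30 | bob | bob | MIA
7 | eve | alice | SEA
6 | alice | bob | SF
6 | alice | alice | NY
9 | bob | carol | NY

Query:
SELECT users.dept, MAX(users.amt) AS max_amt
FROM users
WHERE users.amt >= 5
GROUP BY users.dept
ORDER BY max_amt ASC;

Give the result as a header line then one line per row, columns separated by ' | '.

== RESULT ==
users.dept | max_amt
eng | 5
fin | 7
ops | 20

Derivation:
After WHERE (4 rows):
users.dept | users.city | users.code | users.amt
fin | LA | Z2 | 7
eng | NY | Z3 | 5
ops | SEA | Y2 | 20
eng | CHI | Y1 | 5
After GROUP BY (3 rows):
users.dept | max_amt
fin | 7
eng | 5
ops | 20
After ORDER BY (3 rows):
users.dept | max_amt
eng | 5
fin | 7
ops | 20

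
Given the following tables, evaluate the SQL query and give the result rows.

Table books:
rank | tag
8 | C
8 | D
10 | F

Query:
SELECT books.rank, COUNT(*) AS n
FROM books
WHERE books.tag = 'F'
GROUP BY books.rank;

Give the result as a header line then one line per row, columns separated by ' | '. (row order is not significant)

== RESULT ==
books.rank | n
10 | 1

Derivation:
After WHERE (1 rows):
books.rank | books.tag
10 | F
After GROUP BY (1 rows):
books.rank | n
10 | 1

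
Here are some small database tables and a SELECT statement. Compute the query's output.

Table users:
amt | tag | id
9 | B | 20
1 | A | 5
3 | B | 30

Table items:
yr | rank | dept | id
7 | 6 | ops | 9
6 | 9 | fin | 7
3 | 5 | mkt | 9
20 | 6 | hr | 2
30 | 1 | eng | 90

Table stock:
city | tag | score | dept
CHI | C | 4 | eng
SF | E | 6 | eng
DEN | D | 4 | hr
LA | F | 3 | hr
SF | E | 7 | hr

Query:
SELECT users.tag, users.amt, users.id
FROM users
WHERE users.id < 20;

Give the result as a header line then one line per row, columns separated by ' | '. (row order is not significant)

== RESULT ==
users.tag | users.amt | users.id
A | 1 | 5

Derivation:
After WHERE (1 rows):
users.amt | users.tag | users.id
1 | A | 5
After SELECT (1 rows):
users.tag | users.amt | users.id
A | 1 | 5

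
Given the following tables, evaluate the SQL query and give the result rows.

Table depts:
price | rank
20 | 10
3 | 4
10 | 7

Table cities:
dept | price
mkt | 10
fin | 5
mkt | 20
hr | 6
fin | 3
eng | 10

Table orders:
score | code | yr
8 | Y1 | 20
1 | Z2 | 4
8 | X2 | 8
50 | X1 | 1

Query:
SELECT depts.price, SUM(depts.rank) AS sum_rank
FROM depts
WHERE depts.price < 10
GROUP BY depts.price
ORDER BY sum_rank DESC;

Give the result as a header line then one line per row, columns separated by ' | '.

After WHERE (1 rows):
depts.price | depts.rank
3 | 4
After GROUP BY (1 rows):
depts.price | sum_rank
3 | 4
After ORDER BY (1 rows):
depts.price | sum_rank
3 | 4

== RESULT ==
depts.price | sum_rank
3 | 4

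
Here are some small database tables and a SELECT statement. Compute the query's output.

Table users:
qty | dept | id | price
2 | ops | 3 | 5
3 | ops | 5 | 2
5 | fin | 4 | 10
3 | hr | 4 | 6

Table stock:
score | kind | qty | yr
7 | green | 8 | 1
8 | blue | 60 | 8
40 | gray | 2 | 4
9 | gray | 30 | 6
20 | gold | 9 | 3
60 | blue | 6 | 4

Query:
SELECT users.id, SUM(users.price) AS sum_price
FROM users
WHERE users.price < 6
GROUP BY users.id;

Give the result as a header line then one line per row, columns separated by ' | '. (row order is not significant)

== RESULT ==
users.id | sum_price
3 | 5
5 | 2

Derivation:
After WHERE (2 rows):
users.qty | users.dept | users.id | users.price
2 | ops | 3 | 5
3 | ops | 5 | 2
After GROUP BY (2 rows):
users.id | sum_price
3 | 5
5 | 2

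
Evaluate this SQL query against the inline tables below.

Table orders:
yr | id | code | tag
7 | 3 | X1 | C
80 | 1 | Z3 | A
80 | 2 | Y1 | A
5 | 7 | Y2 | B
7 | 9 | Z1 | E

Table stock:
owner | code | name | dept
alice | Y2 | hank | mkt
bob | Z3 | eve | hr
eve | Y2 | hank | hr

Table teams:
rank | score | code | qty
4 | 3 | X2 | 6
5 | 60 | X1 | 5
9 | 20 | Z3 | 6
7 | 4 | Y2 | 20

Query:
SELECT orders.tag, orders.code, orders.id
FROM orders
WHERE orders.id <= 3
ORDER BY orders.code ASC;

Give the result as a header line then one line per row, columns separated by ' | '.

== RESULT ==
orders.tag | orders.code | orders.id
C | X1 | 3
A | Y1 | 2
A | Z3 | 1

Derivation:
After WHERE (3 rows):
orders.yr | orders.id | orders.code | orders.tag
7 | 3 | X1 | C
80 | 1 | Z3 | A
80 | 2 | Y1 | A
After SELECT (3 rows):
orders.tag | orders.code | orders.id
C | X1 | 3
A | Z3 | 1
A | Y1 | 2
After ORDER BY (3 rows):
orders.tag | orders.code | orders.id
C | X1 | 3
A | Y1 | 2
A | Z3 | 1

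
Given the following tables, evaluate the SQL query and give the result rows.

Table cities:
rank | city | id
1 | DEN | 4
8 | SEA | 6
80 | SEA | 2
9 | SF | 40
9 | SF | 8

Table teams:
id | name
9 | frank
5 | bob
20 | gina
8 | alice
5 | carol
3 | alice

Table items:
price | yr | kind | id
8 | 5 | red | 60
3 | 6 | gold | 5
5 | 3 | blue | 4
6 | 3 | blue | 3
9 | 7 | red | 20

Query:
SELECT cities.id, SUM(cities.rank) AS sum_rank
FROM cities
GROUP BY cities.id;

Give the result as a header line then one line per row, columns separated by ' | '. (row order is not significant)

== RESULT ==
cities.id | sum_rank
4 | 1
6 | 8
2 | 80
40 | 9
8 | 9

Derivation:
After GROUP BY (5 rows):
cities.id | sum_rank
4 | 1
6 | 8
2 | 80
40 | 9
8 | 9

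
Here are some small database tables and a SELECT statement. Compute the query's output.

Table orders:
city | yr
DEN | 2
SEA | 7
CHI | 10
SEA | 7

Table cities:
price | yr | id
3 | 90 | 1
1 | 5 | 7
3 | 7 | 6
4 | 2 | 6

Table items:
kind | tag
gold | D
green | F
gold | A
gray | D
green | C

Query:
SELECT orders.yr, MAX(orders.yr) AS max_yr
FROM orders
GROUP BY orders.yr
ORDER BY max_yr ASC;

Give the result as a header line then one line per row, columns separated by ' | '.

After GROUP BY (3 rows):
orders.yr | max_yr
2 | 2
7 | 7
10 | 10
After ORDER BY (3 rows):
orders.yr | max_yr
2 | 2
7 | 7
10 | 10

== RESULT ==
orders.yr | max_yr
2 | 2
7 | 7
10 | 10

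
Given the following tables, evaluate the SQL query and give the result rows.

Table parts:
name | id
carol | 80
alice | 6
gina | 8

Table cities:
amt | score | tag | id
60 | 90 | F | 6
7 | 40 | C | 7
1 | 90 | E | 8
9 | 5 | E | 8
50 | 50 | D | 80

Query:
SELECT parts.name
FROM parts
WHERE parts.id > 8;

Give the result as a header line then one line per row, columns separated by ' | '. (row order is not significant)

After WHERE (1 rows):
parts.name | parts.id
carol | 80
After SELECT (1 rows):
parts.name
carol

== RESULT ==
parts.name
carol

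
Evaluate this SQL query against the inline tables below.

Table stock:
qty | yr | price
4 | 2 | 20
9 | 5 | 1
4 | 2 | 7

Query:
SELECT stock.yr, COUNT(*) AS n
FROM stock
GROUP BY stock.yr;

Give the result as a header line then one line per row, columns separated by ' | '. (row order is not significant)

After GROUP BY (2 rows):
stock.yr | n
2 | 2
5 | 1

== RESULT ==
stock.yr | n
2 | 2
5 | 1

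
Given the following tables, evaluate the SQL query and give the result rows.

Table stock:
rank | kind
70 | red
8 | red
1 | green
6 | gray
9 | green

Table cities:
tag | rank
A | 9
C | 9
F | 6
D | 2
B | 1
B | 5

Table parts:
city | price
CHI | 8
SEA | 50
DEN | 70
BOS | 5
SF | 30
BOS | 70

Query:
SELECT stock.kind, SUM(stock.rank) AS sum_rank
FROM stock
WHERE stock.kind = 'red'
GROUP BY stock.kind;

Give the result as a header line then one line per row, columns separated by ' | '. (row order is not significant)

== RESULT ==
stock.kind | sum_rank
red | 78

Derivation:
After WHERE (2 rows):
stock.rank | stock.kind
70 | red
8 | red
After GROUP BY (1 rows):
stock.kind | sum_rank
red | 78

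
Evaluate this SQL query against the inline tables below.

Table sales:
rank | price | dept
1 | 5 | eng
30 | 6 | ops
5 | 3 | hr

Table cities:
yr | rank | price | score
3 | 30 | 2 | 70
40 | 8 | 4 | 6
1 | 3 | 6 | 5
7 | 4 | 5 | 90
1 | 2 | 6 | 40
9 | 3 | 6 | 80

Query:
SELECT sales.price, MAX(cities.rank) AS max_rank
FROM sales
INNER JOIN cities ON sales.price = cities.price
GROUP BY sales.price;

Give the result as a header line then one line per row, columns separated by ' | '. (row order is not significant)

After JOIN cities (4 rows):
sales.rank | sales.price | sales.dept | cities.yr | cities.rank | cities.price | cities.score
1 | 5 | eng | 7 | 4 | 5 | 90
30 | 6 | ops | 1 | 3 | 6 | 5
30 | 6 | ops | 1 | 2 | 6 | 40
30 | 6 | ops | 9 | 3 | 6 | 80
After GROUP BY (2 rows):
sales.price | max_rank
5 | 4
6 | 3

== RESULT ==
sales.price | max_rank
5 | 4
6 | 3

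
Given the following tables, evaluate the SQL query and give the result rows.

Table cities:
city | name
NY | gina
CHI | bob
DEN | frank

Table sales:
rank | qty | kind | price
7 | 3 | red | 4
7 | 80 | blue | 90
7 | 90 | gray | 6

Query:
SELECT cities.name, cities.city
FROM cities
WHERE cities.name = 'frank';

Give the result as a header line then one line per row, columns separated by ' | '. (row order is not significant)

== RESULT ==
cities.name | cities.city
frank | DEN

Derivation:
After WHERE (1 rows):
cities.city | cities.name
DEN | frank
After SELECT (1 rows):
cities.name | cities.city
frank | DEN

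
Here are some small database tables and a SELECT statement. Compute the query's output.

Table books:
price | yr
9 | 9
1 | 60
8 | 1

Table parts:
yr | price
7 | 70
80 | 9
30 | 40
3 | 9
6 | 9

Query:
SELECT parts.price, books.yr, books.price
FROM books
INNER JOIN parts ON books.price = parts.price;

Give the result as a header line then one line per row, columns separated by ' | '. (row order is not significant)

After JOIN parts (3 rows):
books.price | books.yr | parts.yr | parts.price
9 | 9 | 80 | 9
9 | 9 | 3 | 9
9 | 9 | 6 | 9
After SELECT (3 rows):
parts.price | books.yr | books.price
9 | 9 | 9
9 | 9 | 9
9 | 9 | 9

== RESULT ==
parts.price | books.yr | books.price
9 | 9 | 9
9 | 9 | 9
9 | 9 | 9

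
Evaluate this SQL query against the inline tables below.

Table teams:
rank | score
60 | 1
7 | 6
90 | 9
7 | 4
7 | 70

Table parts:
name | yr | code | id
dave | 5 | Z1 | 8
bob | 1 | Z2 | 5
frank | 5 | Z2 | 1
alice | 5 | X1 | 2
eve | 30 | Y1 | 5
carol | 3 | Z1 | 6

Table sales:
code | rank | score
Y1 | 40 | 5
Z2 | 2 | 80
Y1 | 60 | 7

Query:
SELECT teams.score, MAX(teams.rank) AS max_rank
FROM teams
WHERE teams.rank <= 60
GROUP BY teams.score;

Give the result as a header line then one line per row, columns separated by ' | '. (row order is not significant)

After WHERE (4 rows):
teams.rank | teams.score
60 | 1
7 | 6
7 | 4
7 | 70
After GROUP BY (4 rows):
teams.score | max_rank
1 | 60
6 | 7
4 | 7
70 | 7

== RESULT ==
teams.score | max_rank
1 | 60
6 | 7
4 | 7
70 | 7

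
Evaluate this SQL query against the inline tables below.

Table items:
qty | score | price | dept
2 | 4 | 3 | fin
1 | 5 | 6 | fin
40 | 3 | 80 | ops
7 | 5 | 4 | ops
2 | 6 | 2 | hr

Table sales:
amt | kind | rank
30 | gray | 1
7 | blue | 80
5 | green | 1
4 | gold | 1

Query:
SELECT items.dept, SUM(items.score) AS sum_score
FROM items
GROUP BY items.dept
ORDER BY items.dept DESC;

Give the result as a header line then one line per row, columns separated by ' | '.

== RESULT ==
items.dept | sum_score
ops | 8
hr | 6
fin | 9

Derivation:
After GROUP BY (3 rows):
items.dept | sum_score
fin | 9
ops | 8
hr | 6
After ORDER BY (3 rows):
items.dept | sum_score
ops | 8
hr | 6
fin | 9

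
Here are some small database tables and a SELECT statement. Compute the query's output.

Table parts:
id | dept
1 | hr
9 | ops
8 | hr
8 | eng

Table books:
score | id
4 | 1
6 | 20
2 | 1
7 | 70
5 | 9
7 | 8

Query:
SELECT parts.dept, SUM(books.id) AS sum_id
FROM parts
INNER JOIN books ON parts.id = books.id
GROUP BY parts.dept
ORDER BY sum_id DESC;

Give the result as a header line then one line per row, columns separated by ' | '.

== RESULT ==
parts.dept | sum_id
hr | 10
ops | 9
eng | 8

Derivation:
After JOIN books (5 rows):
parts.id | parts.dept | books.score | books.id
1 | hr | 4 | 1
1 | hr | 2 | 1
9 | ops | 5 | 9
8 | hr | 7 | 8
8 | eng | 7 | 8
After GROUP BY (3 rows):
parts.dept | sum_id
hr | 10
ops | 9
eng | 8
After ORDER BY (3 rows):
parts.dept | sum_id
hr | 10
ops | 9
eng | 8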